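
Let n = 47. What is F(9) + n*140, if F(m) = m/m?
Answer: 6581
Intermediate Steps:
F(m) = 1
F(9) + n*140 = 1 + 47*140 = 1 + 6580 = 6581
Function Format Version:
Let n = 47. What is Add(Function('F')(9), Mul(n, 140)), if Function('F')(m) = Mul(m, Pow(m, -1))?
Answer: 6581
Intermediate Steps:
Function('F')(m) = 1
Add(Function('F')(9), Mul(n, 140)) = Add(1, Mul(47, 140)) = Add(1, 6580) = 6581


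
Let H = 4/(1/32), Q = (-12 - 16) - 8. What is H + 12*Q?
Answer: -304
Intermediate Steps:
Q = -36 (Q = -28 - 8 = -36)
H = 128 (H = 4/(1/32) = 4*32 = 128)
H + 12*Q = 128 + 12*(-36) = 128 - 432 = -304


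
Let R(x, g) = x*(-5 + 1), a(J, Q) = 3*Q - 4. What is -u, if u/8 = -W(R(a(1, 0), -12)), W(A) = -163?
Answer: -1304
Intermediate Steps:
a(J, Q) = -4 + 3*Q
R(x, g) = -4*x (R(x, g) = x*(-4) = -4*x)
u = 1304 (u = 8*(-1*(-163)) = 8*163 = 1304)
-u = -1*1304 = -1304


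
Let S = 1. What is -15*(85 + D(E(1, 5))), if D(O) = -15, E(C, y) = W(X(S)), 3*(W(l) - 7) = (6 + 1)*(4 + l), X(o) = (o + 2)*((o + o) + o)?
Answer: -1050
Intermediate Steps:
X(o) = 3*o*(2 + o) (X(o) = (2 + o)*(2*o + o) = (2 + o)*(3*o) = 3*o*(2 + o))
W(l) = 49/3 + 7*l/3 (W(l) = 7 + ((6 + 1)*(4 + l))/3 = 7 + (7*(4 + l))/3 = 7 + (28 + 7*l)/3 = 7 + (28/3 + 7*l/3) = 49/3 + 7*l/3)
E(C, y) = 112/3 (E(C, y) = 49/3 + 7*(3*1*(2 + 1))/3 = 49/3 + 7*(3*1*3)/3 = 49/3 + (7/3)*9 = 49/3 + 21 = 112/3)
-15*(85 + D(E(1, 5))) = -15*(85 - 15) = -15*70 = -1050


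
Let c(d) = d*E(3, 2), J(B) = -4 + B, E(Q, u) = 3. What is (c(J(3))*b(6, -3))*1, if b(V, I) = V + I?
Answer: -9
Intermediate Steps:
b(V, I) = I + V
c(d) = 3*d (c(d) = d*3 = 3*d)
(c(J(3))*b(6, -3))*1 = ((3*(-4 + 3))*(-3 + 6))*1 = ((3*(-1))*3)*1 = -3*3*1 = -9*1 = -9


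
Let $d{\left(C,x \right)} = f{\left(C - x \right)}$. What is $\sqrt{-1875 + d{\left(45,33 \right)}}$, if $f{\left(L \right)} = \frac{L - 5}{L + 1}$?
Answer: $\frac{4 i \sqrt{19799}}{13} \approx 43.295 i$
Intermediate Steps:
$f{\left(L \right)} = \frac{-5 + L}{1 + L}$
$d{\left(C,x \right)} = \frac{-5 + C - x}{1 + C - x}$ ($d{\left(C,x \right)} = \frac{-5 + \left(C - x\right)}{1 + \left(C - x\right)} = \frac{-5 + C - x}{1 + C - x}$)
$\sqrt{-1875 + d{\left(45,33 \right)}} = \sqrt{-1875 + \frac{-5 + 45 - 33}{1 + 45 - 33}} = \sqrt{-1875 + \frac{1}{13} \cdot 7} = \sqrt{-1875 + \frac{7}{13}} = \sqrt{- \frac{24368}{13}} = \frac{4 i \sqrt{19799}}{13}$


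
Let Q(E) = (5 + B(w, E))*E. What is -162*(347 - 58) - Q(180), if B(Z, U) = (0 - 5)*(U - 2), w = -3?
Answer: 112482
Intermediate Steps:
B(Z, U) = 10 - 5*U (B(Z, U) = -5*(-2 + U) = 10 - 5*U)
Q(E) = E*(15 - 5*E) (Q(E) = (5 + (10 - 5*E))*E = (15 - 5*E)*E = E*(15 - 5*E))
-162*(347 - 58) - Q(180) = -162*(347 - 58) - 5*180*(3 - 1*180) = -162*289 - 5*180*(3 - 180) = -46818 - 5*180*(-177) = -46818 - 1*(-159300) = -46818 + 159300 = 112482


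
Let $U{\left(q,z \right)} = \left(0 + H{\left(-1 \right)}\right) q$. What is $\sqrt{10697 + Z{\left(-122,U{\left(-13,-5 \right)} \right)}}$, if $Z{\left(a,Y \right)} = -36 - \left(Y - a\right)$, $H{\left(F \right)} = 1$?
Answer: $2 \sqrt{2638} \approx 102.72$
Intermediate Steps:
$U{\left(q,z \right)} = q$ ($U{\left(q,z \right)} = \left(0 + 1\right) q = 1 q = q$)
$Z{\left(a,Y \right)} = -36 + a - Y$
$\sqrt{10697 + Z{\left(-122,U{\left(-13,-5 \right)} \right)}} = \sqrt{10697 - 145} = \sqrt{10552} = 2 \sqrt{2638}$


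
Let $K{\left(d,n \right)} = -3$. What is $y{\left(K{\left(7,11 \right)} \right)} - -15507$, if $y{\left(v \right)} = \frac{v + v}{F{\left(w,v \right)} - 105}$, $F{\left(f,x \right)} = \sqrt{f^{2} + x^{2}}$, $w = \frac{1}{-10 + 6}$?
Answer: $\frac{546639273}{35251} + \frac{24 \sqrt{145}}{176255} \approx 15507.0$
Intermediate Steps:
$w = - \frac{1}{4}$ ($w = \frac{1}{-4} = - \frac{1}{4} \approx -0.25$)
$y{\left(v \right)} = \frac{2 v}{-105 + \sqrt{\frac{1}{16} + v^{2}}}$ ($y{\left(v \right)} = \frac{v + v}{\sqrt{\left(- \frac{1}{4}\right)^{2} + v^{2}} - 105} = \frac{2 v}{\sqrt{\frac{1}{16} + v^{2}} - 105} = \frac{2 v}{-105 + \sqrt{\frac{1}{16} + v^{2}}}$)
$y{\left(K{\left(7,11 \right)} \right)} - -15507 = 8 \left(-3\right) \frac{1}{-420 + \sqrt{1 + 16 \left(-3\right)^{2}}} - -15507 = 8 \left(-3\right) \frac{1}{-420 + \sqrt{1 + 16 \cdot 9}} + 15507 = 8 \left(-3\right) \frac{1}{-420 + \sqrt{1 + 144}} + 15507 = 8 \left(-3\right) \frac{1}{-420 + \sqrt{145}} + 15507 = - \frac{24}{-420 + \sqrt{145}} + 15507 = 15507 - \frac{24}{-420 + \sqrt{145}}$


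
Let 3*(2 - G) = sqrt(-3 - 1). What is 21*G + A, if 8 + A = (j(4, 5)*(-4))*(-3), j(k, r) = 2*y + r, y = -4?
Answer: -2 - 14*I ≈ -2.0 - 14.0*I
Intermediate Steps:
G = 2 - 2*I/3 (G = 2 - sqrt(-3 - 1)/3 = 2 - 2*I/3 ≈ 2.0 - 0.66667*I)
j(k, r) = -8 + r (j(k, r) = 2*(-4) + r = -8 + r)
A = -44 (A = -8 + ((-8 + 5)*(-4))*(-3) = -8 - 3*(-4)*(-3) = -8 + 12*(-3) = -8 - 36 = -44)
21*G + A = 21*(2 - 2*I/3) - 44 = (42 - 14*I) - 44 = -2 - 14*I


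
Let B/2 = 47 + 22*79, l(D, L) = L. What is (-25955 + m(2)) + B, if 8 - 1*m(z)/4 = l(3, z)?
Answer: -22361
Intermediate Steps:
m(z) = 32 - 4*z
B = 3570 (B = 2*(47 + 22*79) = 2*(47 + 1738) = 2*1785 = 3570)
(-25955 + m(2)) + B = (-25955 + (32 - 4*2)) + 3570 = (-25955 + (32 - 8)) + 3570 = (-25955 + 24) + 3570 = -25931 + 3570 = -22361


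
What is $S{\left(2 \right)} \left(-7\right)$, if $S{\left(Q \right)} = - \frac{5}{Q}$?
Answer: $\frac{35}{2} \approx 17.5$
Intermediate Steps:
$S{\left(2 \right)} \left(-7\right) = - \frac{5}{2} \left(-7\right) = \left(-5\right) \frac{1}{2} \left(-7\right) = \left(- \frac{5}{2}\right) \left(-7\right) = \frac{35}{2}$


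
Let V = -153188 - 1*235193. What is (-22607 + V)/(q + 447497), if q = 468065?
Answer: -205494/457781 ≈ -0.44889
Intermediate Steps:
V = -388381 (V = -153188 - 235193 = -388381)
(-22607 + V)/(q + 447497) = (-22607 - 388381)/(468065 + 447497) = -410988/915562 = -410988*1/915562 = -205494/457781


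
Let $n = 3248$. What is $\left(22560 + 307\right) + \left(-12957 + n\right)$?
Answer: $13158$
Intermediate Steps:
$\left(22560 + 307\right) + \left(-12957 + n\right) = \left(22560 + 307\right) + \left(-12957 + 3248\right) = 22867 - 9709 = 13158$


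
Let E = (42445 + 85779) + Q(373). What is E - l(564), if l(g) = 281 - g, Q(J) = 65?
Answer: 128572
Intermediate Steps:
E = 128289 (E = (42445 + 85779) + 65 = 128224 + 65 = 128289)
E - l(564) = 128289 - (281 - 1*564) = 128289 - (281 - 564) = 128289 - 1*(-283) = 128289 + 283 = 128572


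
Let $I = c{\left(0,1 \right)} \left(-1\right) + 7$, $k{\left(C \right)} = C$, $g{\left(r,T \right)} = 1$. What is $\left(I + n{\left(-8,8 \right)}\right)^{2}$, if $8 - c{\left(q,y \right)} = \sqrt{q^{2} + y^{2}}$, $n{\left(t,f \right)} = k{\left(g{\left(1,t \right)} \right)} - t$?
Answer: $81$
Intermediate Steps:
$n{\left(t,f \right)} = 1 - t$
$c{\left(q,y \right)} = 8 - \sqrt{q^{2} + y^{2}}$
$I = 0$ ($I = \left(8 - \sqrt{0^{2} + 1^{2}}\right) \left(-1\right) + 7 = \left(8 - \sqrt{0 + 1}\right) \left(-1\right) + 7 = \left(8 - \sqrt{1}\right) \left(-1\right) + 7 = \left(8 - 1\right) \left(-1\right) + 7 = 7 \left(-1\right) + 7 = -7 + 7 = 0$)
$\left(I + n{\left(-8,8 \right)}\right)^{2} = \left(0 + \left(1 - -8\right)\right)^{2} = \left(0 + \left(1 + 8\right)\right)^{2} = \left(0 + 9\right)^{2} = 9^{2} = 81$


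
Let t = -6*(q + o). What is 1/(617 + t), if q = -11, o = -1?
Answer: 1/689 ≈ 0.0014514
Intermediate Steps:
t = 72 (t = -6*(-11 - 1) = -6*(-12) = 72)
1/(617 + t) = 1/(617 + 72) = 1/689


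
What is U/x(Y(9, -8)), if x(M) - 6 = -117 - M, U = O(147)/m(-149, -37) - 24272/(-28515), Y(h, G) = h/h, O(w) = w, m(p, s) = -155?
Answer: 85909/99004080 ≈ 0.00086773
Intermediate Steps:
Y(h, G) = 1
U = -85909/883965 (U = 147/(-155) - 24272/(-28515) = 147*(-1/155) - 24272*(-1/28515) = -147/155 + 24272/28515 = -85909/883965 ≈ -0.097186)
x(M) = -111 - M (x(M) = 6 + (-117 - M) = -111 - M)
U/x(Y(9, -8)) = -85909/(883965*(-111 - 1*1)) = -85909/(883965*(-111 - 1)) = -85909/883965/(-112) = -85909/883965*(-1/112) = 85909/99004080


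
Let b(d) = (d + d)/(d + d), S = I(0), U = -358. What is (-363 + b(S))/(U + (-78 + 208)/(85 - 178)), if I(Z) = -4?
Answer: 16833/16712 ≈ 1.0072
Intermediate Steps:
S = -4
b(d) = 1 (b(d) = (2*d)/((2*d)) = (2*d)*(1/(2*d)) = 1)
(-363 + b(S))/(U + (-78 + 208)/(85 - 178)) = (-363 + 1)/(-358 + (-78 + 208)/(85 - 178)) = -362/(-358 + 130/(-93)) = -362/(-358 + 130*(-1/93)) = -362/(-358 - 130/93) = -362/(-33424/93) = -362*(-93/33424) = 16833/16712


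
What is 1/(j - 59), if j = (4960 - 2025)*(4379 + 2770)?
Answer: 1/20982256 ≈ 4.7659e-8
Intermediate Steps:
j = 20982315 (j = 2935*7149 = 20982315)
1/(j - 59) = 1/(20982315 - 59) = 1/20982256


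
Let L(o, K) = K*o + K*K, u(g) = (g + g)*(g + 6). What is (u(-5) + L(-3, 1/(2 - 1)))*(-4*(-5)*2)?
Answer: -480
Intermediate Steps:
u(g) = 2*g*(6 + g) (u(g) = (2*g)*(6 + g) = 2*g*(6 + g))
L(o, K) = K² + K*o (L(o, K) = K*o + K² = K² + K*o)
(u(-5) + L(-3, 1/(2 - 1)))*(-4*(-5)*2) = (2*(-5)*(6 - 5) + (1/(2 - 1) - 3)/(2 - 1))*(-4*(-5)*2) = (2*(-5)*1 + (1/1 - 3)/1)*(20*2) = (-10 + 1*(1 - 3))*40 = (-10 + 1*(-2))*40 = (-10 - 2)*40 = -12*40 = -480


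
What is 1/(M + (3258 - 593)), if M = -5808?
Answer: -1/3143 ≈ -0.00031817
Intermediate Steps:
1/(M + (3258 - 593)) = 1/(-5808 + (3258 - 593)) = 1/(-5808 + 2665) = 1/(-3143) = -1/3143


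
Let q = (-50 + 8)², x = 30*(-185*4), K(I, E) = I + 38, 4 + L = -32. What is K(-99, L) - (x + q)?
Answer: 20375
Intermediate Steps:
L = -36 (L = -4 - 32 = -36)
K(I, E) = 38 + I
x = -22200 (x = 30*(-740) = -22200)
q = 1764 (q = (-42)² = 1764)
K(-99, L) - (x + q) = (38 - 99) - (-22200 + 1764) = -61 - 1*(-20436) = -61 + 20436 = 20375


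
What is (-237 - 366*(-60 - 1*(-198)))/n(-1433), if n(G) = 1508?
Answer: -50745/1508 ≈ -33.651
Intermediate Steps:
(-237 - 366*(-60 - 1*(-198)))/n(-1433) = (-237 - 366*(-60 - 1*(-198)))/1508 = (-237 - 366*(-60 + 198))*(1/1508) = (-237 - 366*138)*(1/1508) = (-237 - 50508)*(1/1508) = -50745*1/1508 = -50745/1508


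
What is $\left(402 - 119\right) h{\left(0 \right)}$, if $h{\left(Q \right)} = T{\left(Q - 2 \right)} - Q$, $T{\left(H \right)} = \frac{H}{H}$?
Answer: $283$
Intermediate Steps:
$T{\left(H \right)} = 1$
$h{\left(Q \right)} = 1 - Q$
$\left(402 - 119\right) h{\left(0 \right)} = \left(402 - 119\right) \left(1 - 0\right) = 283 \left(1 + 0\right) = 283 \cdot 1 = 283$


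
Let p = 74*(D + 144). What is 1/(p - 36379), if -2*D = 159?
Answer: -1/31606 ≈ -3.1640e-5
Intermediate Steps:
D = -159/2 (D = -½*159 = -159/2 ≈ -79.500)
p = 4773 (p = 74*(-159/2 + 144) = 74*(129/2) = 4773)
1/(p - 36379) = 1/(4773 - 36379) = 1/(-31606) = -1/31606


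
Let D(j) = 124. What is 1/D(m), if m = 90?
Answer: 1/124 ≈ 0.0080645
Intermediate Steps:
1/D(m) = 1/124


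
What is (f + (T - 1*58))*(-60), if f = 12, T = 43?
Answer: 180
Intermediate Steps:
(f + (T - 1*58))*(-60) = (12 + (43 - 1*58))*(-60) = (12 + (43 - 58))*(-60) = (12 - 15)*(-60) = -3*(-60) = 180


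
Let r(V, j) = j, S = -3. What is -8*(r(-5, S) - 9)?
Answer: 96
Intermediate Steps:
-8*(r(-5, S) - 9) = -8*(-3 - 9) = -8*(-12) = 96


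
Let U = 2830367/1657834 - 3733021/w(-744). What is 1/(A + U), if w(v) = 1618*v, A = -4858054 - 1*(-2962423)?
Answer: -997843653264/1891538564329345495 ≈ -5.2753e-7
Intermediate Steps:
A = -1895631 (A = -4858054 + 2962423 = -1895631)
U = 4797951144089/997843653264 (U = 2830367/1657834 - 3733021/(1618*(-744)) = 2830367*(1/1657834) - 3733021/(-1203792) = 2830367/1657834 - 3733021*(-1/1203792) = 2830367/1657834 + 3733021/1203792 = 4797951144089/997843653264 ≈ 4.8083)
1/(A + U) = 1/(-1895631 + 4797951144089/997843653264) = 1/(-1891538564329345495/997843653264) = -997843653264/1891538564329345495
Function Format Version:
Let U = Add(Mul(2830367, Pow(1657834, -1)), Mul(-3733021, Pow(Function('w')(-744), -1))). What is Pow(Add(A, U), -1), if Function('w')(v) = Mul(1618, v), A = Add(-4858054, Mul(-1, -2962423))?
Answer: Rational(-997843653264, 1891538564329345495) ≈ -5.2753e-7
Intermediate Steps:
A = -1895631 (A = Add(-4858054, 2962423) = -1895631)
U = Rational(4797951144089, 997843653264) (U = Add(Mul(2830367, Pow(1657834, -1)), Mul(-3733021, Pow(Mul(1618, -744), -1))) = Add(Mul(2830367, Rational(1, 1657834)), Mul(-3733021, Pow(-1203792, -1))) = Add(Rational(2830367, 1657834), Mul(-3733021, Rational(-1, 1203792))) = Add(Rational(2830367, 1657834), Rational(3733021, 1203792)) = Rational(4797951144089, 997843653264) ≈ 4.8083)
Pow(Add(A, U), -1) = Pow(Add(-1895631, Rational(4797951144089, 997843653264)), -1) = Pow(Rational(-1891538564329345495, 997843653264), -1) = Rational(-997843653264, 1891538564329345495)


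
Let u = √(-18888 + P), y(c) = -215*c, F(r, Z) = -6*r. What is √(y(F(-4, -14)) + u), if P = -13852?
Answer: √(-5160 + 2*I*√8185) ≈ 1.259 + 71.844*I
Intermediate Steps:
u = 2*I*√8185 (u = √(-18888 - 13852) = √(-32740) = 2*I*√8185 ≈ 180.94*I)
√(y(F(-4, -14)) + u) = √(-(-1290)*(-4) + 2*I*√8185) = √(-215*24 + 2*I*√8185) = √(-5160 + 2*I*√8185)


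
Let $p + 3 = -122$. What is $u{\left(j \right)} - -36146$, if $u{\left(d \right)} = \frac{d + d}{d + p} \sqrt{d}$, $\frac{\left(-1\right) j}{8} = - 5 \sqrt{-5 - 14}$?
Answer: $36146 - \frac{800 \sqrt{10} \cdot 19^{\frac{3}{4}} i^{\frac{3}{2}}}{1841} - \frac{4864 i \sqrt{10} \sqrt[4]{19} i^{\frac{3}{2}}}{1841} \approx 36167.0 + 3.4915 i$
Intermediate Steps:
$p = -125$ ($p = -3 - 122 = -125$)
$j = 40 i \sqrt{19}$ ($j = - 8 \left(- 5 \sqrt{-5 - 14}\right) = - 8 \left(- 5 \sqrt{-19}\right) = - 8 \left(- 5 i \sqrt{19}\right) = 40 i \sqrt{19} \approx 174.36 i$)
$u{\left(d \right)} = \frac{2 d^{\frac{3}{2}}}{-125 + d}$ ($u{\left(d \right)} = \frac{d + d}{d - 125} \sqrt{d} = \frac{2 d}{-125 + d} \sqrt{d} = \frac{2 d^{\frac{3}{2}}}{-125 + d}$)
$u{\left(j \right)} - -36146 = \frac{2 \left(40 i \sqrt{19}\right)^{\frac{3}{2}}}{-125 + 40 i \sqrt{19}} - -36146 = \frac{2 \cdot 80 \sqrt{10} \cdot 19^{\frac{3}{4}} i^{\frac{3}{2}}}{-125 + 40 i \sqrt{19}} + 36146 = \frac{160 \sqrt{10} \cdot 19^{\frac{3}{4}} i^{\frac{3}{2}}}{-125 + 40 i \sqrt{19}} + 36146 = 36146 + \frac{160 \sqrt{10} \cdot 19^{\frac{3}{4}} i^{\frac{3}{2}}}{-125 + 40 i \sqrt{19}}$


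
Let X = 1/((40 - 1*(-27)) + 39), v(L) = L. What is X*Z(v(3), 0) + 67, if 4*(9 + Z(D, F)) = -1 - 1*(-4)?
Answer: 28375/424 ≈ 66.922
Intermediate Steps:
Z(D, F) = -33/4 (Z(D, F) = -9 + (-1 - 1*(-4))/4 = -9 + (-1 + 4)/4 = -9 + (¼)*3 = -9 + ¾ = -33/4)
X = 1/106 (X = 1/((40 + 27) + 39) = 1/(67 + 39) = 1/106 ≈ 0.0094340)
X*Z(v(3), 0) + 67 = (1/106)*(-33/4) + 67 = -33/424 + 67 = 28375/424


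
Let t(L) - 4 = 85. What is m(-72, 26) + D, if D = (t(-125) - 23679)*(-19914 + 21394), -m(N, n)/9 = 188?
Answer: -34914892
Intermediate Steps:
m(N, n) = -1692 (m(N, n) = -9*188 = -1692)
t(L) = 89 (t(L) = 4 + 85 = 89)
D = -34913200 (D = (89 - 23679)*(-19914 + 21394) = -23590*1480 = -34913200)
m(-72, 26) + D = -1692 - 34913200 = -34914892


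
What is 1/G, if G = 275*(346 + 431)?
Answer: 1/213675 ≈ 4.6800e-6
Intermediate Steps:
G = 213675 (G = 275*777 = 213675)
1/G = 1/213675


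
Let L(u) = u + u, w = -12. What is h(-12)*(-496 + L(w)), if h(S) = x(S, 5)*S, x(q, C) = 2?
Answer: 12480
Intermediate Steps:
L(u) = 2*u
h(S) = 2*S
h(-12)*(-496 + L(w)) = (2*(-12))*(-496 + 2*(-12)) = -24*(-496 - 24) = -24*(-520) = 12480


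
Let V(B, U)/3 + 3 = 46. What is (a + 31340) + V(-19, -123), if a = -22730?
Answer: 8739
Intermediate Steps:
V(B, U) = 129 (V(B, U) = -9 + 3*46 = -9 + 138 = 129)
(a + 31340) + V(-19, -123) = (-22730 + 31340) + 129 = 8610 + 129 = 8739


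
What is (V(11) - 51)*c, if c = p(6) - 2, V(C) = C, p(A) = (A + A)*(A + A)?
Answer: -5680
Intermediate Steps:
p(A) = 4*A**2 (p(A) = (2*A)*(2*A) = 4*A**2)
c = 142 (c = 4*6**2 - 2 = 4*36 - 2 = 144 - 2 = 142)
(V(11) - 51)*c = (11 - 51)*142 = -40*142 = -5680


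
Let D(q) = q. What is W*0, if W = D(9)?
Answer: 0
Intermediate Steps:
W = 9
W*0 = 9*0 = 0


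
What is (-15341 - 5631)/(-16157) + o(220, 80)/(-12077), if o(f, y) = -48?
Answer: 2374340/1823627 ≈ 1.3020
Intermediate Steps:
(-15341 - 5631)/(-16157) + o(220, 80)/(-12077) = (-15341 - 5631)/(-16157) - 48/(-12077) = -20972*(-1/16157) - 48*(-1/12077) = 196/151 + 48/12077 = 2374340/1823627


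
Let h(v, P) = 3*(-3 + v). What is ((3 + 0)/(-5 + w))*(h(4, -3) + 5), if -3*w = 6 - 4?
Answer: -72/17 ≈ -4.2353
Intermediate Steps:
w = -⅔ (w = -(6 - 4)/3 = -⅓*2 = -⅔ ≈ -0.66667)
h(v, P) = -9 + 3*v
((3 + 0)/(-5 + w))*(h(4, -3) + 5) = ((3 + 0)/(-5 - ⅔))*((-9 + 3*4) + 5) = (3/(-17/3))*((-9 + 12) + 5) = (3*(-3/17))*(3 + 5) = -9/17*8 = -72/17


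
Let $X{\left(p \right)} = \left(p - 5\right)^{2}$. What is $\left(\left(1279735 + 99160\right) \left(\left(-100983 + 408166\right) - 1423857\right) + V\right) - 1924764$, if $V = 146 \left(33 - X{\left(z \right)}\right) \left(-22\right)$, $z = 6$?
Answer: $-1539778222778$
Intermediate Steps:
$X{\left(p \right)} = \left(-5 + p\right)^{2}$
$V = -102784$ ($V = 146 \left(33 - \left(-5 + 6\right)^{2}\right) \left(-22\right) = 146 \left(33 - 1^{2}\right) \left(-22\right) = 146 \left(33 - 1\right) \left(-22\right) = 146 \cdot 32 \left(-22\right) = 4672 \left(-22\right) = -102784$)
$\left(\left(1279735 + 99160\right) \left(\left(-100983 + 408166\right) - 1423857\right) + V\right) - 1924764 = \left(\left(1279735 + 99160\right) \left(\left(-100983 + 408166\right) - 1423857\right) - 102784\right) - 1924764 = \left(1378895 \left(307183 - 1423857\right) - 102784\right) - 1924764 = \left(1378895 \left(-1116674\right) - 102784\right) - 1924764 = \left(-1539776195230 - 102784\right) - 1924764 = -1539776298014 - 1924764 = -1539778222778$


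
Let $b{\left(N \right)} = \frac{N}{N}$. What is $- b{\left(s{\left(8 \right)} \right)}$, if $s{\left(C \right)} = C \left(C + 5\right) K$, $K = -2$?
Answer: $-1$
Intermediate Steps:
$s{\left(C \right)} = - 2 C \left(5 + C\right)$ ($s{\left(C \right)} = C \left(C + 5\right) \left(-2\right) = C \left(5 + C\right) \left(-2\right) = - 2 C \left(5 + C\right)$)
$b{\left(N \right)} = 1$
$- b{\left(s{\left(8 \right)} \right)} = \left(-1\right) 1 = -1$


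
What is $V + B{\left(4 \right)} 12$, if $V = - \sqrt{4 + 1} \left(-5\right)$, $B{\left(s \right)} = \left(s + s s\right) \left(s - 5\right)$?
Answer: $-240 + 5 \sqrt{5} \approx -228.82$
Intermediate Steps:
$B{\left(s \right)} = \left(-5 + s\right) \left(s + s^{2}\right)$ ($B{\left(s \right)} = \left(s + s^{2}\right) \left(-5 + s\right) = \left(-5 + s\right) \left(s + s^{2}\right)$)
$V = 5 \sqrt{5}$ ($V = - \sqrt{5} \left(-5\right) = 5 \sqrt{5} \approx 11.18$)
$V + B{\left(4 \right)} 12 = 5 \sqrt{5} + 4 \left(-5 + 4^{2} - 16\right) 12 = 5 \sqrt{5} + 4 \left(-5 + 16 - 16\right) 12 = 5 \sqrt{5} + 4 \left(-5\right) 12 = 5 \sqrt{5} - 240 = -240 + 5 \sqrt{5}$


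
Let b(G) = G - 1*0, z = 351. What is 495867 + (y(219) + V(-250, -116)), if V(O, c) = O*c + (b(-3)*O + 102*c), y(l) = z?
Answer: 514136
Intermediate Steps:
y(l) = 351
b(G) = G (b(G) = G + 0 = G)
V(O, c) = -3*O + 102*c + O*c (V(O, c) = O*c + (-3*O + 102*c) = -3*O + 102*c + O*c)
495867 + (y(219) + V(-250, -116)) = 495867 + (351 + (-3*(-250) + 102*(-116) - 250*(-116))) = 495867 + (351 + (750 - 11832 + 29000)) = 495867 + (351 + 17918) = 495867 + 18269 = 514136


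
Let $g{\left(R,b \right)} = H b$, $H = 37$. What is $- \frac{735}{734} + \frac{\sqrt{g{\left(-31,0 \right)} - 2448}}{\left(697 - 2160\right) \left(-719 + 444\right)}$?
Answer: $- \frac{735}{734} + \frac{12 i \sqrt{17}}{402325} \approx -1.0014 + 0.00012298 i$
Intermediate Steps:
$g{\left(R,b \right)} = 37 b$
$- \frac{735}{734} + \frac{\sqrt{g{\left(-31,0 \right)} - 2448}}{\left(697 - 2160\right) \left(-719 + 444\right)} = - \frac{735}{734} + \frac{\sqrt{37 \cdot 0 - 2448}}{\left(697 - 2160\right) \left(-719 + 444\right)} = \left(-735\right) \frac{1}{734} + \frac{\sqrt{0 - 2448}}{\left(-1463\right) \left(-275\right)} = - \frac{735}{734} + \frac{\sqrt{-2448}}{402325} = - \frac{735}{734} + 12 i \sqrt{17} \cdot \frac{1}{402325} = - \frac{735}{734} + \frac{12 i \sqrt{17}}{402325}$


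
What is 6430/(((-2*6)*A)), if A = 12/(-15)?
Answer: 16075/24 ≈ 669.79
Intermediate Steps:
A = -⅘ (A = 12*(-1/15) = -⅘ ≈ -0.80000)
6430/(((-2*6)*A)) = 6430/((-2*6*(-⅘))) = 6430/((-12*(-⅘))) = 6430/(48/5) = 6430*(5/48) = 16075/24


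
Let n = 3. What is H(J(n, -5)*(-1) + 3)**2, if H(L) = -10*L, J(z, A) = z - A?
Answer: 2500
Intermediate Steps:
H(J(n, -5)*(-1) + 3)**2 = (-10*((3 - 1*(-5))*(-1) + 3))**2 = (-10*((3 + 5)*(-1) + 3))**2 = (-10*(8*(-1) + 3))**2 = (-10*(-8 + 3))**2 = (-10*(-5))**2 = 50**2 = 2500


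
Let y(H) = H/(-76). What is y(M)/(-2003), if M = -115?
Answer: -115/152228 ≈ -0.00075545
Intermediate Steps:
y(H) = -H/76 (y(H) = H*(-1/76) = -H/76)
y(M)/(-2003) = -1/76*(-115)/(-2003) = (115/76)*(-1/2003) = -115/152228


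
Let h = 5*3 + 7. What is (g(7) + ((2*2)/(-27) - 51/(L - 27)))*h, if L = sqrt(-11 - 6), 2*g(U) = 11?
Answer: 1594736/10071 + 561*I*sqrt(17)/373 ≈ 158.35 + 6.2012*I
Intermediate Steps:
g(U) = 11/2 (g(U) = (1/2)*11 = 11/2)
L = I*sqrt(17) (L = sqrt(-17) = I*sqrt(17) ≈ 4.1231*I)
h = 22 (h = 15 + 7 = 22)
(g(7) + ((2*2)/(-27) - 51/(L - 27)))*h = (11/2 + ((2*2)/(-27) - 51/(I*sqrt(17) - 27)))*22 = (11/2 + (4*(-1/27) - 51/(-27 + I*sqrt(17))))*22 = (11/2 + (-4/27 - 51/(-27 + I*sqrt(17))))*22 = (289/54 - 51/(-27 + I*sqrt(17)))*22 = 3179/27 - 1122/(-27 + I*sqrt(17))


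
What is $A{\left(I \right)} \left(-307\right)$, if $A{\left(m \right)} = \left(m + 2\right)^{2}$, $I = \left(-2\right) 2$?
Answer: $-1228$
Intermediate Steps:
$I = -4$
$A{\left(m \right)} = \left(2 + m\right)^{2}$
$A{\left(I \right)} \left(-307\right) = \left(2 - 4\right)^{2} \left(-307\right) = \left(-2\right)^{2} \left(-307\right) = 4 \left(-307\right) = -1228$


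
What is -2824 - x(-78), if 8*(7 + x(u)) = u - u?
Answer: -2817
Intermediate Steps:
x(u) = -7 (x(u) = -7 + (u - u)/8 = -7 + (⅛)*0 = -7 + 0 = -7)
-2824 - x(-78) = -2824 - 1*(-7) = -2824 + 7 = -2817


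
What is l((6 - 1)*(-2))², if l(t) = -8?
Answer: 64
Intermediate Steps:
l((6 - 1)*(-2))² = (-8)² = 64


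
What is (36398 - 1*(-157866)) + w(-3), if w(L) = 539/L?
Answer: 582253/3 ≈ 1.9408e+5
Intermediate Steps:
(36398 - 1*(-157866)) + w(-3) = (36398 - 1*(-157866)) + 539/(-3) = (36398 + 157866) + 539*(-⅓) = 194264 - 539/3 = 582253/3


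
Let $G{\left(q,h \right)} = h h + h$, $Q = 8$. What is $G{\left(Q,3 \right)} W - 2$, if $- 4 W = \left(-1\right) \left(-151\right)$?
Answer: $-455$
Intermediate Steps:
$G{\left(q,h \right)} = h + h^{2}$ ($G{\left(q,h \right)} = h^{2} + h = h + h^{2}$)
$W = - \frac{151}{4}$ ($W = - \frac{\left(-1\right) \left(-151\right)}{4} = \left(- \frac{1}{4}\right) 151 = - \frac{151}{4} \approx -37.75$)
$G{\left(Q,3 \right)} W - 2 = 3 \left(1 + 3\right) \left(- \frac{151}{4}\right) - 2 = 3 \cdot 4 \left(- \frac{151}{4}\right) - 2 = 12 \left(- \frac{151}{4}\right) - 2 = -453 - 2 = -455$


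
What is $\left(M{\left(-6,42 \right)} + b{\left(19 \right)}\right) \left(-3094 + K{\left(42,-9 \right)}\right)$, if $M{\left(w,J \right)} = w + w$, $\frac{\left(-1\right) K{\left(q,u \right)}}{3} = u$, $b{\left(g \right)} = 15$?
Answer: $-9201$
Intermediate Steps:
$K{\left(q,u \right)} = - 3 u$
$M{\left(w,J \right)} = 2 w$
$\left(M{\left(-6,42 \right)} + b{\left(19 \right)}\right) \left(-3094 + K{\left(42,-9 \right)}\right) = \left(2 \left(-6\right) + 15\right) \left(-3094 - -27\right) = \left(-12 + 15\right) \left(-3094 + 27\right) = 3 \left(-3067\right) = -9201$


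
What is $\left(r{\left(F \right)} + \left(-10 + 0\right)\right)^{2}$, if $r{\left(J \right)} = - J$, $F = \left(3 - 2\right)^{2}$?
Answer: $121$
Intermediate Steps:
$F = 1$ ($F = 1^{2} = 1$)
$\left(r{\left(F \right)} + \left(-10 + 0\right)\right)^{2} = \left(\left(-1\right) 1 + \left(-10 + 0\right)\right)^{2} = \left(-1 - 10\right)^{2} = \left(-11\right)^{2} = 121$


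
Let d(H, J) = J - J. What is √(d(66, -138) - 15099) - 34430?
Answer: -34430 + I*√15099 ≈ -34430.0 + 122.88*I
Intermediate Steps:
d(H, J) = 0
√(d(66, -138) - 15099) - 34430 = √(0 - 15099) - 34430 = √(-15099) - 34430 = I*√15099 - 34430 = -34430 + I*√15099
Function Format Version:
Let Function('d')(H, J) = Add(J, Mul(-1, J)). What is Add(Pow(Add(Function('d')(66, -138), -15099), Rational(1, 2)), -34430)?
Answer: Add(-34430, Mul(I, Pow(15099, Rational(1, 2)))) ≈ Add(-34430., Mul(122.88, I))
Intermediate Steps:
Function('d')(H, J) = 0
Add(Pow(Add(Function('d')(66, -138), -15099), Rational(1, 2)), -34430) = Add(Pow(Add(0, -15099), Rational(1, 2)), -34430) = Add(Pow(-15099, Rational(1, 2)), -34430) = Add(Mul(I, Pow(15099, Rational(1, 2))), -34430) = Add(-34430, Mul(I, Pow(15099, Rational(1, 2))))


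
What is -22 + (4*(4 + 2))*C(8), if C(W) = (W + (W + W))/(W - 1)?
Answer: 422/7 ≈ 60.286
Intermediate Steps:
C(W) = 3*W/(-1 + W) (C(W) = (W + 2*W)/(-1 + W) = (3*W)/(-1 + W) = 3*W/(-1 + W))
-22 + (4*(4 + 2))*C(8) = -22 + (4*(4 + 2))*(3*8/(-1 + 8)) = -22 + (4*6)*(3*8/7) = -22 + 24*(3*8*(⅐)) = -22 + 24*(24/7) = -22 + 576/7 = 422/7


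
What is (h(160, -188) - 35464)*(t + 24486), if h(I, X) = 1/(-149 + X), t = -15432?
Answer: -108207694926/337 ≈ -3.2109e+8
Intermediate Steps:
(h(160, -188) - 35464)*(t + 24486) = (1/(-149 - 188) - 35464)*(-15432 + 24486) = (1/(-337) - 35464)*9054 = (-1/337 - 35464)*9054 = -11951369/337*9054 = -108207694926/337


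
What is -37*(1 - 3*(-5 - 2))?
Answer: -814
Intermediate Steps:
-37*(1 - 3*(-5 - 2)) = -37*(1 - 3*(-7)) = -37*(1 + 21) = -37*22 = -814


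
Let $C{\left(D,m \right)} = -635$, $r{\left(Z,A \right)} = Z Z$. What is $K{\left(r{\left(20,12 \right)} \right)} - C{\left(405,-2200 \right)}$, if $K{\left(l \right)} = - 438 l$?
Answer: $-174565$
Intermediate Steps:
$r{\left(Z,A \right)} = Z^{2}$
$K{\left(r{\left(20,12 \right)} \right)} - C{\left(405,-2200 \right)} = - 438 \cdot 20^{2} - -635 = \left(-438\right) 400 + 635 = -175200 + 635 = -174565$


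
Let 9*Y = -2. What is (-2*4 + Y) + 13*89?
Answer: 10339/9 ≈ 1148.8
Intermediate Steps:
Y = -2/9 (Y = (⅑)*(-2) = -2/9 ≈ -0.22222)
(-2*4 + Y) + 13*89 = (-2*4 - 2/9) + 13*89 = (-8 - 2/9) + 1157 = -74/9 + 1157 = 10339/9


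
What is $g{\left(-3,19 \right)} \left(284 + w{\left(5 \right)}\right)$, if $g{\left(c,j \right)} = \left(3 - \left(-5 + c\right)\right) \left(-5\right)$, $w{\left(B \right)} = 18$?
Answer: $-16610$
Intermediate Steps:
$g{\left(c,j \right)} = -40 + 5 c$ ($g{\left(c,j \right)} = \left(8 - c\right) \left(-5\right) = -40 + 5 c$)
$g{\left(-3,19 \right)} \left(284 + w{\left(5 \right)}\right) = \left(-40 + 5 \left(-3\right)\right) \left(284 + 18\right) = \left(-40 - 15\right) 302 = \left(-55\right) 302 = -16610$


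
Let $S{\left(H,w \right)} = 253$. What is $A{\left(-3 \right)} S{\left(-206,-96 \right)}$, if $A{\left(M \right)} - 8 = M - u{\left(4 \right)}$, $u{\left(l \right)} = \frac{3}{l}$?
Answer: $\frac{4301}{4} \approx 1075.3$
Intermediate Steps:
$A{\left(M \right)} = \frac{29}{4} + M$ ($A{\left(M \right)} = 8 + \left(M - \frac{3}{4}\right) = 8 + \left(- \frac{3}{4} + M\right) = \frac{29}{4} + M$)
$A{\left(-3 \right)} S{\left(-206,-96 \right)} = \left(\frac{29}{4} - 3\right) 253 = \frac{17}{4} \cdot 253 = \frac{4301}{4}$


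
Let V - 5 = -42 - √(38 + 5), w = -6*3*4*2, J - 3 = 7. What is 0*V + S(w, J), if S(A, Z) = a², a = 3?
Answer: 9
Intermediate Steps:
J = 10 (J = 3 + 7 = 10)
w = -144 (w = -72*2 = -6*24 = -144)
V = -37 - √43 (V = 5 + (-42 - √(38 + 5)) = 5 + (-42 - √43) = -37 - √43 ≈ -43.557)
S(A, Z) = 9 (S(A, Z) = 3² = 9)
0*V + S(w, J) = 0*(-37 - √43) + 9 = 0 + 9 = 9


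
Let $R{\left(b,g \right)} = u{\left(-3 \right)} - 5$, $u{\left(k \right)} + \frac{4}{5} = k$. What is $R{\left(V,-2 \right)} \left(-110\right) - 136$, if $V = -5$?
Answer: $832$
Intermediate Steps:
$u{\left(k \right)} = - \frac{4}{5} + k$
$R{\left(b,g \right)} = - \frac{44}{5}$ ($R{\left(b,g \right)} = \left(- \frac{4}{5} - 3\right) - 5 = - \frac{19}{5} - 5 = - \frac{44}{5}$)
$R{\left(V,-2 \right)} \left(-110\right) - 136 = \left(- \frac{44}{5}\right) \left(-110\right) - 136 = 968 - 136 = 832$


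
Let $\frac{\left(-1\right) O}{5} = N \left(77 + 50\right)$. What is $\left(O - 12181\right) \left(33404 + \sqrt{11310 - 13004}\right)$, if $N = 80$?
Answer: $-2103817324 - 692791 i \sqrt{14} \approx -2.1038 \cdot 10^{9} - 2.5922 \cdot 10^{6} i$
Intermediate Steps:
$O = -50800$ ($O = - 5 \cdot 80 \left(77 + 50\right) = - 5 \cdot 80 \cdot 127 = \left(-5\right) 10160 = -50800$)
$\left(O - 12181\right) \left(33404 + \sqrt{11310 - 13004}\right) = \left(-50800 - 12181\right) \left(33404 + \sqrt{11310 - 13004}\right) = - 62981 \left(33404 + \sqrt{-1694}\right) = - 62981 \left(33404 + 11 i \sqrt{14}\right) = -2103817324 - 692791 i \sqrt{14}$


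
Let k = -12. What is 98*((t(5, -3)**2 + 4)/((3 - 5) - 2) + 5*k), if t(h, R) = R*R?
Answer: -15925/2 ≈ -7962.5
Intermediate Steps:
t(h, R) = R**2
98*((t(5, -3)**2 + 4)/((3 - 5) - 2) + 5*k) = 98*((((-3)**2)**2 + 4)/((3 - 5) - 2) + 5*(-12)) = 98*((9**2 + 4)/(-2 - 2) - 60) = 98*((81 + 4)/(-4) - 60) = 98*(85*(-1/4) - 60) = 98*(-85/4 - 60) = 98*(-325/4) = -15925/2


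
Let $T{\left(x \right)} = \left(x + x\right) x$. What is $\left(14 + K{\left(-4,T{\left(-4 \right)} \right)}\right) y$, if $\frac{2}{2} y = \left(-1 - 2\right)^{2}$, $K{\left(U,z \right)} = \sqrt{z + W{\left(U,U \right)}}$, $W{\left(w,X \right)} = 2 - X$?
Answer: $126 + 9 \sqrt{38} \approx 181.48$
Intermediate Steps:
$T{\left(x \right)} = 2 x^{2}$ ($T{\left(x \right)} = 2 x x = 2 x^{2}$)
$K{\left(U,z \right)} = \sqrt{2 + z - U}$ ($K{\left(U,z \right)} = \sqrt{z - \left(-2 + U\right)} = \sqrt{2 + z - U}$)
$y = 9$ ($y = \left(-1 - 2\right)^{2} = \left(-3\right)^{2} = 9$)
$\left(14 + K{\left(-4,T{\left(-4 \right)} \right)}\right) y = \left(14 + \sqrt{2 + 2 \left(-4\right)^{2} - -4}\right) 9 = \left(14 + \sqrt{2 + 2 \cdot 16 + 4}\right) 9 = \left(14 + \sqrt{2 + 32 + 4}\right) 9 = \left(14 + \sqrt{38}\right) 9 = 126 + 9 \sqrt{38}$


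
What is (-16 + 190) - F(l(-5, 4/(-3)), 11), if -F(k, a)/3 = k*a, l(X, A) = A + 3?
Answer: 229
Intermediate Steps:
l(X, A) = 3 + A
F(k, a) = -3*a*k (F(k, a) = -3*k*a = -3*a*k)
(-16 + 190) - F(l(-5, 4/(-3)), 11) = (-16 + 190) - (-3)*11*(3 + 4/(-3)) = 174 - (-3)*11*(3 + 4*(-⅓)) = 174 - (-3)*11*(3 - 4/3) = 174 - (-3)*11*5/3 = 174 - 1*(-55) = 174 + 55 = 229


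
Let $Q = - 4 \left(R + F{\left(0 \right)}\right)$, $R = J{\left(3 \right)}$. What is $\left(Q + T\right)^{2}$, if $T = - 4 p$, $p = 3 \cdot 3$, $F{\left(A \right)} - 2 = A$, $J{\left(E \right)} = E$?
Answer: $3136$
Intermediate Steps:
$F{\left(A \right)} = 2 + A$
$R = 3$
$p = 9$
$Q = -20$ ($Q = - 4 \left(3 + \left(2 + 0\right)\right) = - 4 \left(3 + 2\right) = \left(-4\right) 5 = -20$)
$T = -36$ ($T = \left(-4\right) 9 = -36$)
$\left(Q + T\right)^{2} = \left(-20 - 36\right)^{2} = \left(-56\right)^{2} = 3136$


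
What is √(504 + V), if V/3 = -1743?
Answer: 15*I*√21 ≈ 68.739*I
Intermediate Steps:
V = -5229 (V = 3*(-1743) = -5229)
√(504 + V) = √(504 - 5229) = √(-4725) = 15*I*√21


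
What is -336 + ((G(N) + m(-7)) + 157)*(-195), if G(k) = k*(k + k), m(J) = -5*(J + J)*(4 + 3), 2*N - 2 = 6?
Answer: -132741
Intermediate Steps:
N = 4 (N = 1 + (½)*6 = 1 + 3 = 4)
m(J) = -70*J (m(J) = -5*2*J*7 = -70*J)
G(k) = 2*k² (G(k) = k*(2*k) = 2*k²)
-336 + ((G(N) + m(-7)) + 157)*(-195) = -336 + ((2*4² - 70*(-7)) + 157)*(-195) = -336 + ((2*16 + 490) + 157)*(-195) = -336 + ((32 + 490) + 157)*(-195) = -336 + (522 + 157)*(-195) = -336 + 679*(-195) = -336 - 132405 = -132741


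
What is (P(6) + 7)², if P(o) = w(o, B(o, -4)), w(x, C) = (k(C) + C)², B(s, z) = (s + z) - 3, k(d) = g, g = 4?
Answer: 256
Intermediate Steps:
k(d) = 4
B(s, z) = -3 + s + z
w(x, C) = (4 + C)²
P(o) = (-3 + o)² (P(o) = (4 + (-3 + o - 4))² = (4 + (-7 + o))² = (-3 + o)²)
(P(6) + 7)² = ((-3 + 6)² + 7)² = (3² + 7)² = (9 + 7)² = 16² = 256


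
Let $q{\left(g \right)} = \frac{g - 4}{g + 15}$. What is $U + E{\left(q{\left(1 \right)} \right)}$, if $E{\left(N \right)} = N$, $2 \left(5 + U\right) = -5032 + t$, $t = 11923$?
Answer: $\frac{55045}{16} \approx 3440.3$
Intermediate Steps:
$U = \frac{6881}{2}$ ($U = -5 + \frac{-5032 + 11923}{2} = -5 + \frac{1}{2} \cdot 6891 = -5 + \frac{6891}{2} = \frac{6881}{2} \approx 3440.5$)
$q{\left(g \right)} = \frac{-4 + g}{15 + g}$
$U + E{\left(q{\left(1 \right)} \right)} = \frac{6881}{2} + \frac{-4 + 1}{15 + 1} = \frac{6881}{2} + \frac{1}{16} \left(-3\right) = \frac{6881}{2} - \frac{3}{16} = \frac{55045}{16}$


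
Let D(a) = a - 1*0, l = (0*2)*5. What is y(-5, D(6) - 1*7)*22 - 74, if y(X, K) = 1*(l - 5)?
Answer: -184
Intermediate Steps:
l = 0 (l = 0*5 = 0)
D(a) = a (D(a) = a + 0 = a)
y(X, K) = -5 (y(X, K) = 1*(0 - 5) = 1*(-5) = -5)
y(-5, D(6) - 1*7)*22 - 74 = -5*22 - 74 = -110 - 74 = -184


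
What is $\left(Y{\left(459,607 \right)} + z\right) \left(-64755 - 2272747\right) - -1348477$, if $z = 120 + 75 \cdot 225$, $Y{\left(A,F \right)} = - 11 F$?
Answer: $-24116997159$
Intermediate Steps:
$z = 16995$ ($z = 120 + 16875 = 16995$)
$\left(Y{\left(459,607 \right)} + z\right) \left(-64755 - 2272747\right) - -1348477 = \left(\left(-11\right) 607 + 16995\right) \left(-64755 - 2272747\right) - -1348477 = \left(-6677 + 16995\right) \left(-2337502\right) + 1348477 = 10318 \left(-2337502\right) + 1348477 = -24118345636 + 1348477 = -24116997159$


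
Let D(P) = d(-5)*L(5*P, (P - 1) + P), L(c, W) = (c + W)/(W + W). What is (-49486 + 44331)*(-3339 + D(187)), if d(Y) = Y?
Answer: 6437136135/373 ≈ 1.7258e+7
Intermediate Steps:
L(c, W) = (W + c)/(2*W) (L(c, W) = (W + c)/((2*W)) = (W + c)*(1/(2*W)) = (W + c)/(2*W))
D(P) = -5*(-1 + 7*P)/(2*(-1 + 2*P)) (D(P) = -5*(((P - 1) + P) + 5*P)/(2*((P - 1) + P)) = -5*(((-1 + P) + P) + 5*P)/(2*((-1 + P) + P)) = -5*((-1 + 2*P) + 5*P)/(2*(-1 + 2*P)) = -5*(-1 + 7*P)/(2*(-1 + 2*P)))
(-49486 + 44331)*(-3339 + D(187)) = (-49486 + 44331)*(-3339 + 5*(1 - 7*187)/(2*(-1 + 2*187))) = -5155*(-3339 + 5*(1 - 1309)/(2*(-1 + 374))) = -5155*(-3339 + (5/2)*(-1308)/373) = -5155*(-3339 + (5/2)*(1/373)*(-1308)) = -5155*(-3339 - 3270/373) = -5155*(-1248717/373) = 6437136135/373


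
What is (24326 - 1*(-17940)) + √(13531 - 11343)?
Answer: 42266 + 2*√547 ≈ 42313.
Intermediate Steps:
(24326 - 1*(-17940)) + √(13531 - 11343) = (24326 + 17940) + √2188 = 42266 + 2*√547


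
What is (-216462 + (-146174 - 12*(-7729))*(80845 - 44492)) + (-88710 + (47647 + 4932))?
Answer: -1942447971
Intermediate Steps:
(-216462 + (-146174 - 12*(-7729))*(80845 - 44492)) + (-88710 + (47647 + 4932)) = (-216462 + (-146174 + 92748)*36353) + (-88710 + 52579) = (-216462 - 53426*36353) - 36131 = (-216462 - 1942195378) - 36131 = -1942411840 - 36131 = -1942447971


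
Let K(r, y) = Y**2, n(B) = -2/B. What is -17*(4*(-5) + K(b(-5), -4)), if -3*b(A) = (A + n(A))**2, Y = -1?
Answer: 323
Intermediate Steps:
b(A) = -(A - 2/A)**2/3
K(r, y) = 1 (K(r, y) = (-1)**2 = 1)
-17*(4*(-5) + K(b(-5), -4)) = -17*(4*(-5) + 1) = -17*(-20 + 1) = -17*(-19) = 323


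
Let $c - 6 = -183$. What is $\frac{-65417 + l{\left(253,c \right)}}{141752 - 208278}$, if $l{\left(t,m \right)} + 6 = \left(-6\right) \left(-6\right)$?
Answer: $\frac{65387}{66526} \approx 0.98288$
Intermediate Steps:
$c = -177$ ($c = 6 - 183 = -177$)
$l{\left(t,m \right)} = 30$ ($l{\left(t,m \right)} = -6 - -36 = -6 + 36 = 30$)
$\frac{-65417 + l{\left(253,c \right)}}{141752 - 208278} = \frac{-65417 + 30}{141752 - 208278} = - \frac{65387}{-66526} = \left(-65387\right) \left(- \frac{1}{66526}\right) = \frac{65387}{66526}$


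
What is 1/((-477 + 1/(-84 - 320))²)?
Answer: 163216/37136758681 ≈ 4.3950e-6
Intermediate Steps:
1/((-477 + 1/(-84 - 320))²) = 1/((-477 + 1/(-404))²) = 1/((-477 - 1/404)²) = 1/((-192709/404)²) = 1/(37136758681/163216) = 163216/37136758681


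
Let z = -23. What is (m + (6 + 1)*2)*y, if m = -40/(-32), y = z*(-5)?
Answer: 7015/4 ≈ 1753.8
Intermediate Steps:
y = 115 (y = -23*(-5) = 115)
m = 5/4 (m = -40*(-1/32) = 5/4 ≈ 1.2500)
(m + (6 + 1)*2)*y = (5/4 + (6 + 1)*2)*115 = (5/4 + 7*2)*115 = (5/4 + 14)*115 = (61/4)*115 = 7015/4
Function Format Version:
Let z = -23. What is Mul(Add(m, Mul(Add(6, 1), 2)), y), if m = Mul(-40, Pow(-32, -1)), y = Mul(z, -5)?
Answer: Rational(7015, 4) ≈ 1753.8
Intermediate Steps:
y = 115 (y = Mul(-23, -5) = 115)
m = Rational(5, 4) (m = Mul(-40, Rational(-1, 32)) = Rational(5, 4) ≈ 1.2500)
Mul(Add(m, Mul(Add(6, 1), 2)), y) = Mul(Add(Rational(5, 4), Mul(Add(6, 1), 2)), 115) = Mul(Add(Rational(5, 4), Mul(7, 2)), 115) = Mul(Add(Rational(5, 4), 14), 115) = Mul(Rational(61, 4), 115) = Rational(7015, 4)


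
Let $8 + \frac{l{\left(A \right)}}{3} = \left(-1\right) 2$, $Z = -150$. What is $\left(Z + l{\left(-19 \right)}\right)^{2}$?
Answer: $32400$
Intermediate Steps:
$l{\left(A \right)} = -30$ ($l{\left(A \right)} = -24 + 3 \left(\left(-1\right) 2\right) = -24 + 3 \left(-2\right) = -24 - 6 = -30$)
$\left(Z + l{\left(-19 \right)}\right)^{2} = \left(-150 - 30\right)^{2} = \left(-180\right)^{2} = 32400$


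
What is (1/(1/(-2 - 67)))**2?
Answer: 4761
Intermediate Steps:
(1/(1/(-2 - 67)))**2 = (1/(1/(-69)))**2 = (1/(-1/69))**2 = (-69)**2 = 4761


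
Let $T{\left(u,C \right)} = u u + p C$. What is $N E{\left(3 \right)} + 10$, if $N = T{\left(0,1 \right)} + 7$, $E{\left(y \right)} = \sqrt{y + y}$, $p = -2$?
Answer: $10 + 5 \sqrt{6} \approx 22.247$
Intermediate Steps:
$T{\left(u,C \right)} = u^{2} - 2 C$ ($T{\left(u,C \right)} = u u - 2 C = u^{2} - 2 C$)
$E{\left(y \right)} = \sqrt{2} \sqrt{y}$ ($E{\left(y \right)} = \sqrt{2 y} = \sqrt{2} \sqrt{y}$)
$N = 5$ ($N = \left(0^{2} - 2\right) + 7 = \left(0 - 2\right) + 7 = -2 + 7 = 5$)
$N E{\left(3 \right)} + 10 = 5 \sqrt{2} \sqrt{3} + 10 = 5 \sqrt{6} + 10 = 10 + 5 \sqrt{6}$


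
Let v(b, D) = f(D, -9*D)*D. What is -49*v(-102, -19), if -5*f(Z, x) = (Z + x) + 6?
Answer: -147098/5 ≈ -29420.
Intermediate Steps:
f(Z, x) = -6/5 - Z/5 - x/5 (f(Z, x) = -((Z + x) + 6)/5 = -(6 + Z + x)/5 = -6/5 - Z/5 - x/5)
v(b, D) = D*(-6/5 + 8*D/5) (v(b, D) = (-6/5 - D/5 - (-9)*D/5)*D = (-6/5 - D/5 + 9*D/5)*D = (-6/5 + 8*D/5)*D = D*(-6/5 + 8*D/5))
-49*v(-102, -19) = -98*(-19)*(-3 + 4*(-19))/5 = -98*(-19)*(-3 - 76)/5 = -98*(-19)*(-79)/5 = -49*3002/5 = -147098/5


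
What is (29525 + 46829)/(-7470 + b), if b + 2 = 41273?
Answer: 76354/33801 ≈ 2.2589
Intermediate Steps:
b = 41271 (b = -2 + 41273 = 41271)
(29525 + 46829)/(-7470 + b) = (29525 + 46829)/(-7470 + 41271) = 76354/33801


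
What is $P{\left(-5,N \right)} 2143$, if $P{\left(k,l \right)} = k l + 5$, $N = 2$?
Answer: $-10715$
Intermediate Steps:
$P{\left(k,l \right)} = 5 + k l$
$P{\left(-5,N \right)} 2143 = \left(5 - 10\right) 2143 = \left(-5\right) 2143 = -10715$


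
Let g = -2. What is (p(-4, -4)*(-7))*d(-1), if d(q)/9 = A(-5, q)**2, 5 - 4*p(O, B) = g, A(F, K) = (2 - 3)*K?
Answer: -441/4 ≈ -110.25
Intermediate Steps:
A(F, K) = -K
p(O, B) = 7/4 (p(O, B) = 5/4 - 1/4*(-2) = 5/4 + 1/2 = 7/4)
d(q) = 9*q**2 (d(q) = 9*(-q)**2 = 9*q**2)
(p(-4, -4)*(-7))*d(-1) = ((7/4)*(-7))*(9*(-1)**2) = -441/4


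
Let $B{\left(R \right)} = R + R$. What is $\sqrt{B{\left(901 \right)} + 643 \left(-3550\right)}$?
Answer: $4 i \sqrt{142553} \approx 1510.2 i$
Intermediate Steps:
$B{\left(R \right)} = 2 R$
$\sqrt{B{\left(901 \right)} + 643 \left(-3550\right)} = \sqrt{2 \cdot 901 + 643 \left(-3550\right)} = \sqrt{1802 - 2282650} = \sqrt{-2280848} = 4 i \sqrt{142553}$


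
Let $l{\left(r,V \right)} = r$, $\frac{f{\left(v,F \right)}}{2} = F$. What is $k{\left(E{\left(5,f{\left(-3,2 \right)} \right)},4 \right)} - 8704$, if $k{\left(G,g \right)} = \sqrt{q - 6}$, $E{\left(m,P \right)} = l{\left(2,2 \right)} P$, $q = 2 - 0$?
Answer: $-8704 + 2 i \approx -8704.0 + 2.0 i$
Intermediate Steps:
$q = 2$ ($q = 2 + 0 = 2$)
$f{\left(v,F \right)} = 2 F$
$E{\left(m,P \right)} = 2 P$
$k{\left(G,g \right)} = 2 i$ ($k{\left(G,g \right)} = \sqrt{2 - 6} = \sqrt{-4} = 2 i$)
$k{\left(E{\left(5,f{\left(-3,2 \right)} \right)},4 \right)} - 8704 = 2 i - 8704 = -8704 + 2 i$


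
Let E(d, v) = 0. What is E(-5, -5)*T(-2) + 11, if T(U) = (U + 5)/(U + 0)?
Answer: 11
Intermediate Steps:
T(U) = (5 + U)/U
E(-5, -5)*T(-2) + 11 = 0*((5 - 2)/(-2)) + 11 = 0*(-½*3) + 11 = 0*(-3/2) + 11 = 0 + 11 = 11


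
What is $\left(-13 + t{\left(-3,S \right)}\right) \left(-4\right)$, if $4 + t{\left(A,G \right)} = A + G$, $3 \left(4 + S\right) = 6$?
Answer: $88$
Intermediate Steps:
$S = -2$ ($S = -4 + \frac{1}{3} \cdot 6 = -4 + 2 = -2$)
$t{\left(A,G \right)} = -4 + A + G$ ($t{\left(A,G \right)} = -4 + \left(A + G\right) = -4 + A + G$)
$\left(-13 + t{\left(-3,S \right)}\right) \left(-4\right) = \left(-13 - 9\right) \left(-4\right) = \left(-22\right) \left(-4\right) = 88$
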